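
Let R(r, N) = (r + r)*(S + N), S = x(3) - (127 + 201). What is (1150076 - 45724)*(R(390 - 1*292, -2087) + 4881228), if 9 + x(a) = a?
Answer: 4866561210624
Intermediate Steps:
x(a) = -9 + a
S = -334 (S = (-9 + 3) - (127 + 201) = -6 - 1*328 = -6 - 328 = -334)
R(r, N) = 2*r*(-334 + N) (R(r, N) = (r + r)*(-334 + N) = (2*r)*(-334 + N) = 2*r*(-334 + N))
(1150076 - 45724)*(R(390 - 1*292, -2087) + 4881228) = (1150076 - 45724)*(2*(390 - 1*292)*(-334 - 2087) + 4881228) = 1104352*(2*(390 - 292)*(-2421) + 4881228) = 1104352*(2*98*(-2421) + 4881228) = 1104352*(-474516 + 4881228) = 1104352*4406712 = 4866561210624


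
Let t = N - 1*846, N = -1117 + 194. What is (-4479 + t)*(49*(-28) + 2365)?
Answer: -6204264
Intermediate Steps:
N = -923
t = -1769 (t = -923 - 1*846 = -923 - 846 = -1769)
(-4479 + t)*(49*(-28) + 2365) = (-4479 - 1769)*(49*(-28) + 2365) = -6248*(-1372 + 2365) = -6248*993 = -6204264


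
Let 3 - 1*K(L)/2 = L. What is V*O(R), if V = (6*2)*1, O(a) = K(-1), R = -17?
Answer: 96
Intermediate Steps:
K(L) = 6 - 2*L
O(a) = 8 (O(a) = 6 - 2*(-1) = 6 + 2 = 8)
V = 12 (V = 12*1 = 12)
V*O(R) = 12*8 = 96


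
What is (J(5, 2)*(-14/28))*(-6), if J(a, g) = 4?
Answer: 12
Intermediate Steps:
(J(5, 2)*(-14/28))*(-6) = (4*(-14/28))*(-6) = (4*(-14*1/28))*(-6) = (4*(-½))*(-6) = -2*(-6) = 12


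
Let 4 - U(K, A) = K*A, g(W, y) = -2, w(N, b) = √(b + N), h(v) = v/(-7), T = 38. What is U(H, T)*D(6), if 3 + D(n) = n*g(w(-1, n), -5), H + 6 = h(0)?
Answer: -3480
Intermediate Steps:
h(v) = -v/7 (h(v) = v*(-⅐) = -v/7)
w(N, b) = √(N + b)
H = -6 (H = -6 - ⅐*0 = -6 + 0 = -6)
D(n) = -3 - 2*n (D(n) = -3 + n*(-2) = -3 - 2*n)
U(K, A) = 4 - A*K (U(K, A) = 4 - K*A = 4 - A*K)
U(H, T)*D(6) = (4 - 1*38*(-6))*(-3 - 2*6) = (4 + 228)*(-3 - 12) = 232*(-15) = -3480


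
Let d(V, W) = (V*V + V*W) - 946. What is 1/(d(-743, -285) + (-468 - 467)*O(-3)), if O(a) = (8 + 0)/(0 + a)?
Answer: 3/2296054 ≈ 1.3066e-6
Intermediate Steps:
O(a) = 8/a
d(V, W) = -946 + V² + V*W (d(V, W) = (V² + V*W) - 946 = -946 + V² + V*W)
1/(d(-743, -285) + (-468 - 467)*O(-3)) = 1/((-946 + (-743)² - 743*(-285)) + (-468 - 467)*(8/(-3))) = 1/((-946 + 552049 + 211755) - 7480*(-1)/3) = 1/(762858 - 935*(-8/3)) = 1/(762858 + 7480/3) = 1/(2296054/3) = 3/2296054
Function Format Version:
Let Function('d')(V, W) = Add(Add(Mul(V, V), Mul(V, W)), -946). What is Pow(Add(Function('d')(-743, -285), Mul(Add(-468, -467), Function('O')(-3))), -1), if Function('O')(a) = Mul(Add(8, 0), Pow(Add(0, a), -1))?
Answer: Rational(3, 2296054) ≈ 1.3066e-6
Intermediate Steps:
Function('O')(a) = Mul(8, Pow(a, -1))
Function('d')(V, W) = Add(-946, Pow(V, 2), Mul(V, W)) (Function('d')(V, W) = Add(Add(Pow(V, 2), Mul(V, W)), -946) = Add(-946, Pow(V, 2), Mul(V, W)))
Pow(Add(Function('d')(-743, -285), Mul(Add(-468, -467), Function('O')(-3))), -1) = Pow(Add(Add(-946, Pow(-743, 2), Mul(-743, -285)), Mul(Add(-468, -467), Mul(8, Pow(-3, -1)))), -1) = Pow(Add(Add(-946, 552049, 211755), Mul(-935, Mul(8, Rational(-1, 3)))), -1) = Pow(Add(762858, Mul(-935, Rational(-8, 3))), -1) = Pow(Add(762858, Rational(7480, 3)), -1) = Pow(Rational(2296054, 3), -1) = Rational(3, 2296054)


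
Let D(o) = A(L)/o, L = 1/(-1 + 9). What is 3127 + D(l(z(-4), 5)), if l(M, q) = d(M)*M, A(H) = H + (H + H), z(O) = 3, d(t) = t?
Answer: 75049/24 ≈ 3127.0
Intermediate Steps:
L = ⅛ (L = 1/8 = ⅛ ≈ 0.12500)
A(H) = 3*H (A(H) = H + 2*H = 3*H)
l(M, q) = M² (l(M, q) = M*M = M²)
D(o) = 3/(8*o) (D(o) = (3*(⅛))/o = 3/(8*o))
3127 + D(l(z(-4), 5)) = 3127 + 3/(8*(3²)) = 3127 + (3/8)/9 = 3127 + (3/8)*(⅑) = 3127 + 1/24 = 75049/24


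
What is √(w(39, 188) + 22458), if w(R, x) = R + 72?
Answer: √22569 ≈ 150.23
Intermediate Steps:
w(R, x) = 72 + R
√(w(39, 188) + 22458) = √((72 + 39) + 22458) = √(111 + 22458) = √22569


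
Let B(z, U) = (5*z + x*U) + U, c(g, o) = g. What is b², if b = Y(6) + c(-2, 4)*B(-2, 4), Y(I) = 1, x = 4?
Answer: 361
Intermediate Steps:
B(z, U) = 5*U + 5*z (B(z, U) = (5*z + 4*U) + U = (4*U + 5*z) + U = 5*U + 5*z)
b = -19 (b = 1 - 2*(5*4 + 5*(-2)) = 1 - 2*(20 - 10) = 1 - 2*10 = 1 - 20 = -19)
b² = (-19)² = 361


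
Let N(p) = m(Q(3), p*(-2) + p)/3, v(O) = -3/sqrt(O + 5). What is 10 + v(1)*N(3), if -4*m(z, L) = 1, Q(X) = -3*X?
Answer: 10 + sqrt(6)/24 ≈ 10.102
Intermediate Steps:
m(z, L) = -1/4 (m(z, L) = -1/4*1 = -1/4)
v(O) = -3/sqrt(5 + O)
N(p) = -1/12 (N(p) = -1/4/3 = -1/4*1/3 = -1/12)
10 + v(1)*N(3) = 10 - 3/sqrt(5 + 1)*(-1/12) = 10 - sqrt(6)/2*(-1/12) = 10 + sqrt(6)/24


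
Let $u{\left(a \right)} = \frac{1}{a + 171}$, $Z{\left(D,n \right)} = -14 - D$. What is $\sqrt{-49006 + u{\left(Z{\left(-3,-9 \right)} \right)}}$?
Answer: $\frac{i \sqrt{78409590}}{40} \approx 221.37 i$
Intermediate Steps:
$u{\left(a \right)} = \frac{1}{171 + a}$
$\sqrt{-49006 + u{\left(Z{\left(-3,-9 \right)} \right)}} = \sqrt{-49006 + \frac{1}{171 - 11}} = \sqrt{-49006 + \frac{1}{160}} = \sqrt{- \frac{7840959}{160}} = \frac{i \sqrt{78409590}}{40}$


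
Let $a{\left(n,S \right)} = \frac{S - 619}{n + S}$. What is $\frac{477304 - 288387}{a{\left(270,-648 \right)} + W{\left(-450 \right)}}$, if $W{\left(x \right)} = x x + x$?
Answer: $\frac{10201518}{10910881} \approx 0.93499$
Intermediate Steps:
$a{\left(n,S \right)} = \frac{-619 + S}{S + n}$
$W{\left(x \right)} = x + x^{2}$ ($W{\left(x \right)} = x^{2} + x = x + x^{2}$)
$\frac{477304 - 288387}{a{\left(270,-648 \right)} + W{\left(-450 \right)}} = \frac{477304 - 288387}{\frac{-619 - 648}{-648 + 270} - 450 \left(1 - 450\right)} = \frac{188917}{\frac{1}{-378} \left(-1267\right) - -202050} = \frac{188917}{\left(- \frac{1}{378}\right) \left(-1267\right) + 202050} = \frac{188917}{\frac{181}{54} + 202050} = \frac{188917}{\frac{10910881}{54}} = 188917 \cdot \frac{54}{10910881} = \frac{10201518}{10910881}$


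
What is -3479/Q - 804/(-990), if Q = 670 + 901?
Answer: -363521/259215 ≈ -1.4024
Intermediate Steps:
Q = 1571
-3479/Q - 804/(-990) = -3479/1571 - 804/(-990) = -3479*1/1571 - 804*(-1/990) = -3479/1571 + 134/165 = -363521/259215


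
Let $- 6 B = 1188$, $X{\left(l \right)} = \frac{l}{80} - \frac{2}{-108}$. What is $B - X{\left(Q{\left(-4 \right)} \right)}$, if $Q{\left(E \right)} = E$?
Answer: $- \frac{106903}{540} \approx -197.97$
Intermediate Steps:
$X{\left(l \right)} = \frac{1}{54} + \frac{l}{80}$ ($X{\left(l \right)} = l \frac{1}{80} - - \frac{1}{54} = \frac{l}{80} + \frac{1}{54} = \frac{1}{54} + \frac{l}{80}$)
$B = -198$ ($B = \left(- \frac{1}{6}\right) 1188 = -198$)
$B - X{\left(Q{\left(-4 \right)} \right)} = -198 - \left(\frac{1}{54} + \frac{1}{80} \left(-4\right)\right) = -198 - \left(\frac{1}{54} - \frac{1}{20}\right) = -198 - - \frac{17}{540} = -198 + \frac{17}{540} = - \frac{106903}{540}$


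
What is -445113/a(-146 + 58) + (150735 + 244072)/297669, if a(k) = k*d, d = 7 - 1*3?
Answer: 132635313661/104779488 ≈ 1265.9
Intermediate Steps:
d = 4 (d = 7 - 3 = 4)
a(k) = 4*k (a(k) = k*4 = 4*k)
-445113/a(-146 + 58) + (150735 + 244072)/297669 = -445113*1/(4*(-146 + 58)) + (150735 + 244072)/297669 = -445113/(4*(-88)) + 394807*(1/297669) = -445113/(-352) + 394807/297669 = -445113*(-1/352) + 394807/297669 = 445113/352 + 394807/297669 = 132635313661/104779488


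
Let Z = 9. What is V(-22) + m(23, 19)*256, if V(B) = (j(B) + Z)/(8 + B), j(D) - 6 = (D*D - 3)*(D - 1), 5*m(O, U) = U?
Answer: 61668/35 ≈ 1761.9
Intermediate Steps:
m(O, U) = U/5
j(D) = 6 + (-1 + D)*(-3 + D**2) (j(D) = 6 + (D*D - 3)*(D - 1) = 6 + (D**2 - 3)*(-1 + D) = 6 + (-3 + D**2)*(-1 + D) = 6 + (-1 + D)*(-3 + D**2))
V(B) = (18 + B**3 - B**2 - 3*B)/(8 + B) (V(B) = ((9 + B**3 - B**2 - 3*B) + 9)/(8 + B) = (18 + B**3 - B**2 - 3*B)/(8 + B))
V(-22) + m(23, 19)*256 = (18 + (-22)**3 - 1*(-22)**2 - 3*(-22))/(8 - 22) + ((1/5)*19)*256 = (18 - 10648 - 1*484 + 66)/(-14) + (19/5)*256 = -(18 - 10648 - 484 + 66)/14 + 4864/5 = -1/14*(-11048) + 4864/5 = 5524/7 + 4864/5 = 61668/35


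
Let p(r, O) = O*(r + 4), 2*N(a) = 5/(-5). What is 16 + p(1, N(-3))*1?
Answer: 27/2 ≈ 13.500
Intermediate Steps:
N(a) = -½ (N(a) = (5/(-5))/2 = (5*(-⅕))/2 = (½)*(-1) = -½)
p(r, O) = O*(4 + r)
16 + p(1, N(-3))*1 = 16 - (4 + 1)/2*1 = 16 - ½*5*1 = 16 - 5/2*1 = 16 - 5/2 = 27/2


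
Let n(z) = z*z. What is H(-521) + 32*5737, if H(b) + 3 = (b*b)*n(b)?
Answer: 73680400062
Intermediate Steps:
n(z) = z²
H(b) = -3 + b⁴ (H(b) = -3 + (b*b)*b² = -3 + b²*b² = -3 + b⁴)
H(-521) + 32*5737 = (-3 + (-521)⁴) + 32*5737 = (-3 + 73680216481) + 183584 = 73680216478 + 183584 = 73680400062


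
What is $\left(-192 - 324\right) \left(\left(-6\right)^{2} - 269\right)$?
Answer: $120228$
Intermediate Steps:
$\left(-192 - 324\right) \left(\left(-6\right)^{2} - 269\right) = - 516 \left(36 - 269\right) = \left(-516\right) \left(-233\right) = 120228$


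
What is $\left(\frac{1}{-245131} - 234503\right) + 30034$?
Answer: $- \frac{50121690440}{245131} \approx -2.0447 \cdot 10^{5}$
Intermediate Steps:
$\left(\frac{1}{-245131} - 234503\right) + 30034 = \left(- \frac{1}{245131} - 234503\right) + 30034 = - \frac{57483954894}{245131} + 30034 = - \frac{50121690440}{245131}$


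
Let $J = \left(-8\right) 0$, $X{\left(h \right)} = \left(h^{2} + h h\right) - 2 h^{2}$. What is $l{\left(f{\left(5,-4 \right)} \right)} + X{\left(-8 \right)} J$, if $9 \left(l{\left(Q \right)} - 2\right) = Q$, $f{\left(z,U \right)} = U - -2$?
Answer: $\frac{16}{9} \approx 1.7778$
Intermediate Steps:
$X{\left(h \right)} = 0$ ($X{\left(h \right)} = \left(h^{2} + h^{2}\right) - 2 h^{2} = 2 h^{2} - 2 h^{2} = 0$)
$f{\left(z,U \right)} = 2 + U$ ($f{\left(z,U \right)} = U + 2 = 2 + U$)
$l{\left(Q \right)} = 2 + \frac{Q}{9}$
$J = 0$
$l{\left(f{\left(5,-4 \right)} \right)} + X{\left(-8 \right)} J = \left(2 + \frac{2 - 4}{9}\right) + 0 \cdot 0 = \left(2 + \frac{1}{9} \left(-2\right)\right) + 0 = \left(2 - \frac{2}{9}\right) + 0 = \frac{16}{9} + 0 = \frac{16}{9}$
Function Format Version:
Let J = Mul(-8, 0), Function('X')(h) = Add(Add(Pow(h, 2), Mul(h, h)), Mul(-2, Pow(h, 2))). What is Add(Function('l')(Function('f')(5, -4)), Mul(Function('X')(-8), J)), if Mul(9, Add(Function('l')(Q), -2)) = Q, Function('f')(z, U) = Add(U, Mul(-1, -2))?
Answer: Rational(16, 9) ≈ 1.7778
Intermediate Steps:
Function('X')(h) = 0 (Function('X')(h) = Add(Add(Pow(h, 2), Pow(h, 2)), Mul(-2, Pow(h, 2))) = Add(Mul(2, Pow(h, 2)), Mul(-2, Pow(h, 2))) = 0)
Function('f')(z, U) = Add(2, U) (Function('f')(z, U) = Add(U, 2) = Add(2, U))
Function('l')(Q) = Add(2, Mul(Rational(1, 9), Q))
J = 0
Add(Function('l')(Function('f')(5, -4)), Mul(Function('X')(-8), J)) = Add(Add(2, Mul(Rational(1, 9), Add(2, -4))), Mul(0, 0)) = Add(Add(2, Mul(Rational(1, 9), -2)), 0) = Add(Add(2, Rational(-2, 9)), 0) = Add(Rational(16, 9), 0) = Rational(16, 9)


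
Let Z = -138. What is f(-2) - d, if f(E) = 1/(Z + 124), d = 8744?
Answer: -122417/14 ≈ -8744.1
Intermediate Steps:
f(E) = -1/14 (f(E) = 1/(-138 + 124) = 1/(-14) = -1/14)
f(-2) - d = -1/14 - 1*8744 = -1/14 - 8744 = -122417/14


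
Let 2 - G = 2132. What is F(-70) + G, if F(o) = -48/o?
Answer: -74526/35 ≈ -2129.3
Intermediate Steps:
G = -2130 (G = 2 - 1*2132 = 2 - 2132 = -2130)
F(-70) + G = -48/(-70) - 2130 = -48*(-1/70) - 2130 = 24/35 - 2130 = -74526/35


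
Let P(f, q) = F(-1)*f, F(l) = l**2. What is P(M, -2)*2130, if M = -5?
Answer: -10650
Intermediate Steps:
P(f, q) = f (P(f, q) = (-1)**2*f = 1*f = f)
P(M, -2)*2130 = -5*2130 = -10650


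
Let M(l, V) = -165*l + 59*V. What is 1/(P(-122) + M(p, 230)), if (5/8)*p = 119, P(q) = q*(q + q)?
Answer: 1/11922 ≈ 8.3879e-5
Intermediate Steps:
P(q) = 2*q² (P(q) = q*(2*q) = 2*q²)
p = 952/5 (p = (8/5)*119 = 952/5 ≈ 190.40)
1/(P(-122) + M(p, 230)) = 1/(2*(-122)² + (-165*952/5 + 59*230)) = 1/(2*14884 + (-31416 + 13570)) = 1/(29768 - 17846) = 1/11922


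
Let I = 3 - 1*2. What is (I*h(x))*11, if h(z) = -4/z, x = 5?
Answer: -44/5 ≈ -8.8000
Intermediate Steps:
I = 1 (I = 3 - 2 = 1)
(I*h(x))*11 = (1*(-4/5))*11 = (1*(-4*⅕))*11 = (1*(-⅘))*11 = -⅘*11 = -44/5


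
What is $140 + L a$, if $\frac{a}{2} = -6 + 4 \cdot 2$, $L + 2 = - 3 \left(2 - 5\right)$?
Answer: $168$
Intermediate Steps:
$L = 7$ ($L = -2 - 3 \left(2 - 5\right) = -2 - -9 = -2 + 9 = 7$)
$a = 4$ ($a = 2 \left(-6 + 4 \cdot 2\right) = 2 \left(-6 + 8\right) = 2 \cdot 2 = 4$)
$140 + L a = 140 + 7 \cdot 4 = 140 + 28 = 168$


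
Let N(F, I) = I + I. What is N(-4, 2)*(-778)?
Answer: -3112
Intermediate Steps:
N(F, I) = 2*I
N(-4, 2)*(-778) = (2*2)*(-778) = 4*(-778) = -3112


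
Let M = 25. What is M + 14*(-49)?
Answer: -661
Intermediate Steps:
M + 14*(-49) = 25 + 14*(-49) = 25 - 686 = -661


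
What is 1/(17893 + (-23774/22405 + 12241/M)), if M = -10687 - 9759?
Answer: 458092630/8195891085781 ≈ 5.5893e-5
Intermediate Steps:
M = -20446
1/(17893 + (-23774/22405 + 12241/M)) = 1/(17893 + (-23774/22405 + 12241/(-20446))) = 1/(17893 + (-23774*1/22405 + 12241*(-1/20446))) = 1/(17893 + (-23774/22405 - 12241/20446)) = 1/(17893 - 760342809/458092630) = 1/(8195891085781/458092630) = 458092630/8195891085781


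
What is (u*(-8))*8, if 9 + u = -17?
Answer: 1664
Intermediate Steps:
u = -26 (u = -9 - 17 = -26)
(u*(-8))*8 = -26*(-8)*8 = 208*8 = 1664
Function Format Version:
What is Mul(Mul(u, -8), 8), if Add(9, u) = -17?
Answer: 1664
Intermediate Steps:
u = -26 (u = Add(-9, -17) = -26)
Mul(Mul(u, -8), 8) = Mul(Mul(-26, -8), 8) = Mul(208, 8) = 1664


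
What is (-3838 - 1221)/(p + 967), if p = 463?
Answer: -5059/1430 ≈ -3.5378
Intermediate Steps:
(-3838 - 1221)/(p + 967) = (-3838 - 1221)/(463 + 967) = -5059/1430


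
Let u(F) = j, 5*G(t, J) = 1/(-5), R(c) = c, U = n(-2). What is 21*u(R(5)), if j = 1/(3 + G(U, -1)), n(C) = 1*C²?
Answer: 525/74 ≈ 7.0946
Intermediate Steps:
n(C) = C²
U = 4 (U = (-2)² = 4)
G(t, J) = -1/25 (G(t, J) = (⅕)/(-5) = (⅕)*(-⅕) = -1/25)
j = 25/74 (j = 1/(3 - 1/25) = 1/(74/25) = 25/74 ≈ 0.33784)
u(F) = 25/74
21*u(R(5)) = 21*(25/74) = 525/74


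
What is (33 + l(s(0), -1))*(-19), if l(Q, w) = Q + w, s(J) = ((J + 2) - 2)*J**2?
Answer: -608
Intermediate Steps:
s(J) = J**3 (s(J) = ((2 + J) - 2)*J**2 = J*J**2 = J**3)
(33 + l(s(0), -1))*(-19) = (33 + (0**3 - 1))*(-19) = (33 + (0 - 1))*(-19) = (33 - 1)*(-19) = 32*(-19) = -608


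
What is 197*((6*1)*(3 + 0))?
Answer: 3546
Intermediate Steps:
197*((6*1)*(3 + 0)) = 197*(6*3) = 197*18 = 3546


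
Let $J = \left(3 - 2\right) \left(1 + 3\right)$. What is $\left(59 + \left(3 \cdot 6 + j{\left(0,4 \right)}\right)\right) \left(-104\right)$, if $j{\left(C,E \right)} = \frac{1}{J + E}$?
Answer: $-8021$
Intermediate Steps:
$J = 4$ ($J = 1 \cdot 4 = 4$)
$j{\left(C,E \right)} = \frac{1}{4 + E}$
$\left(59 + \left(3 \cdot 6 + j{\left(0,4 \right)}\right)\right) \left(-104\right) = \left(59 + \left(3 \cdot 6 + \frac{1}{4 + 4}\right)\right) \left(-104\right) = \left(59 + \left(18 + \frac{1}{8}\right)\right) \left(-104\right) = \left(59 + \frac{145}{8}\right) \left(-104\right) = \frac{617}{8} \left(-104\right) = -8021$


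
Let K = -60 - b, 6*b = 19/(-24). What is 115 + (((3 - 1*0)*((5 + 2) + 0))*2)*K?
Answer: -57587/24 ≈ -2399.5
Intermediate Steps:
b = -19/144 (b = (19/(-24))/6 = (19*(-1/24))/6 = (1/6)*(-19/24) = -19/144 ≈ -0.13194)
K = -8621/144 (K = -60 - 1*(-19/144) = -60 + 19/144 = -8621/144 ≈ -59.868)
115 + (((3 - 1*0)*((5 + 2) + 0))*2)*K = 115 + (((3 - 1*0)*((5 + 2) + 0))*2)*(-8621/144) = 115 + (((3 + 0)*(7 + 0))*2)*(-8621/144) = 115 + ((3*7)*2)*(-8621/144) = 115 + (21*2)*(-8621/144) = 115 + 42*(-8621/144) = 115 - 60347/24 = -57587/24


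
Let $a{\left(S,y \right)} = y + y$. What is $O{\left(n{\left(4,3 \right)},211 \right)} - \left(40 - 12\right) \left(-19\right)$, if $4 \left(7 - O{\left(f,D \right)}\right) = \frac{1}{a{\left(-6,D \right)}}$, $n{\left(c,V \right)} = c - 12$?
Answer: $\frac{909831}{1688} \approx 539.0$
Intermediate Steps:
$n{\left(c,V \right)} = -12 + c$
$a{\left(S,y \right)} = 2 y$
$O{\left(f,D \right)} = 7 - \frac{1}{8 D}$ ($O{\left(f,D \right)} = 7 - \frac{1}{4 \cdot 2 D} = 7 - \frac{\frac{1}{2} \frac{1}{D}}{4} = 7 - \frac{1}{8 D}$)
$O{\left(n{\left(4,3 \right)},211 \right)} - \left(40 - 12\right) \left(-19\right) = \left(7 - \frac{1}{8 \cdot 211}\right) - \left(40 - 12\right) \left(-19\right) = \left(7 - \frac{1}{1688}\right) - 28 \left(-19\right) = \left(7 - \frac{1}{1688}\right) - -532 = \frac{11815}{1688} + 532 = \frac{909831}{1688}$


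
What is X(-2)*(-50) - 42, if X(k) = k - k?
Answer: -42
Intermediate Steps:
X(k) = 0
X(-2)*(-50) - 42 = 0*(-50) - 42 = 0 - 42 = -42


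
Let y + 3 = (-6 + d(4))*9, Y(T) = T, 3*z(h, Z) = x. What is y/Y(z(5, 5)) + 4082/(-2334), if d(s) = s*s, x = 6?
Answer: 97447/2334 ≈ 41.751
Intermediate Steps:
z(h, Z) = 2 (z(h, Z) = (⅓)*6 = 2)
d(s) = s²
y = 87 (y = -3 + (-6 + 4²)*9 = -3 + (-6 + 16)*9 = -3 + 10*9 = -3 + 90 = 87)
y/Y(z(5, 5)) + 4082/(-2334) = 87/2 + 4082/(-2334) = 87*(½) + 4082*(-1/2334) = 87/2 - 2041/1167 = 97447/2334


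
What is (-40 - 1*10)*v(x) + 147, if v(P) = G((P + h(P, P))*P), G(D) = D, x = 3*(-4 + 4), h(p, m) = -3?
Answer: 147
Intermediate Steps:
x = 0 (x = 3*0 = 0)
v(P) = P*(-3 + P) (v(P) = (P - 3)*P = (-3 + P)*P = P*(-3 + P))
(-40 - 1*10)*v(x) + 147 = (-40 - 1*10)*(0*(-3 + 0)) + 147 = (-40 - 10)*(0*(-3)) + 147 = -50*0 + 147 = 0 + 147 = 147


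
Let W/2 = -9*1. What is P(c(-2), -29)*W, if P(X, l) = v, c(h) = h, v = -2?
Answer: 36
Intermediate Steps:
P(X, l) = -2
W = -18 (W = 2*(-9*1) = 2*(-9) = -18)
P(c(-2), -29)*W = -2*(-18) = 36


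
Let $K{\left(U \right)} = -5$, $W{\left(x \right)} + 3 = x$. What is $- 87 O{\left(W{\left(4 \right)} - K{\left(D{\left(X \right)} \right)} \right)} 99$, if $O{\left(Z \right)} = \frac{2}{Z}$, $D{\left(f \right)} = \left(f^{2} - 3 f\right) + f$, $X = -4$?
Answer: $-2871$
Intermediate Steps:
$D{\left(f \right)} = f^{2} - 2 f$
$W{\left(x \right)} = -3 + x$
$- 87 O{\left(W{\left(4 \right)} - K{\left(D{\left(X \right)} \right)} \right)} 99 = - 87 \frac{2}{\left(-3 + 4\right) - -5} \cdot 99 = - 87 \frac{2}{1 + 5} \cdot 99 = - 87 \cdot \frac{2}{6} \cdot 99 = - 87 \cdot 2 \cdot \frac{1}{6} \cdot 99 = \left(-87\right) \frac{1}{3} \cdot 99 = \left(-29\right) 99 = -2871$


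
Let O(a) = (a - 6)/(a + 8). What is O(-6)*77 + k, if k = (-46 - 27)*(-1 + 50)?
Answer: -4039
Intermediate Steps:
O(a) = (-6 + a)/(8 + a)
k = -3577 (k = -73*49 = -3577)
O(-6)*77 + k = ((-6 - 6)/(8 - 6))*77 - 3577 = (-12/2)*77 - 3577 = ((½)*(-12))*77 - 3577 = -6*77 - 3577 = -462 - 3577 = -4039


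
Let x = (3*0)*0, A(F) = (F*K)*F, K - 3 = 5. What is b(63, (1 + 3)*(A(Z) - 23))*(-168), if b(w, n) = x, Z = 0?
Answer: 0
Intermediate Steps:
K = 8 (K = 3 + 5 = 8)
A(F) = 8*F² (A(F) = (F*8)*F = (8*F)*F = 8*F²)
x = 0 (x = 0*0 = 0)
b(w, n) = 0
b(63, (1 + 3)*(A(Z) - 23))*(-168) = 0*(-168) = 0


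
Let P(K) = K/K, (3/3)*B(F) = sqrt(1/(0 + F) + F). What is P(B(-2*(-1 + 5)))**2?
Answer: 1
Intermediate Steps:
B(F) = sqrt(F + 1/F) (B(F) = sqrt(1/(0 + F) + F) = sqrt(1/F + F) = sqrt(F + 1/F))
P(K) = 1
P(B(-2*(-1 + 5)))**2 = 1**2 = 1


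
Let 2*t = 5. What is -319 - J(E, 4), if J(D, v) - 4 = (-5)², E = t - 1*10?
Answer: -348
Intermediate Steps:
t = 5/2 (t = (½)*5 = 5/2 ≈ 2.5000)
E = -15/2 (E = 5/2 - 1*10 = 5/2 - 10 = -15/2 ≈ -7.5000)
J(D, v) = 29 (J(D, v) = 4 + (-5)² = 4 + 25 = 29)
-319 - J(E, 4) = -319 - 1*29 = -319 - 29 = -348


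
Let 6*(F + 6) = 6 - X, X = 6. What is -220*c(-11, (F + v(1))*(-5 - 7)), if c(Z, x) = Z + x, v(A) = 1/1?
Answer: -10780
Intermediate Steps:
v(A) = 1
F = -6 (F = -6 + (6 - 1*6)/6 = -6 + (6 - 6)/6 = -6 + (⅙)*0 = -6 + 0 = -6)
-220*c(-11, (F + v(1))*(-5 - 7)) = -220*(-11 + (-6 + 1)*(-5 - 7)) = -220*(-11 - 5*(-12)) = -220*(-11 + 60) = -220*49 = -10780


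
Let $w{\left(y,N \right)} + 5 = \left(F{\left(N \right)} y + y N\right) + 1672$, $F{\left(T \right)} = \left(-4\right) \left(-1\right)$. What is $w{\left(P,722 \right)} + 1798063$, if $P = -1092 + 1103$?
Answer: $1807716$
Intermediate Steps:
$F{\left(T \right)} = 4$
$P = 11$
$w{\left(y,N \right)} = 1667 + 4 y + N y$ ($w{\left(y,N \right)} = -5 + \left(\left(4 y + y N\right) + 1672\right) = -5 + \left(\left(4 y + N y\right) + 1672\right) = -5 + \left(1672 + 4 y + N y\right) = 1667 + 4 y + N y$)
$w{\left(P,722 \right)} + 1798063 = \left(1667 + 4 \cdot 11 + 722 \cdot 11\right) + 1798063 = \left(1667 + 44 + 7942\right) + 1798063 = 9653 + 1798063 = 1807716$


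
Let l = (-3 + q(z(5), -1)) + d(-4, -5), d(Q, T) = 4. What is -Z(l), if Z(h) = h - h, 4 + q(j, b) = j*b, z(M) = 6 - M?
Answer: 0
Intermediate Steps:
q(j, b) = -4 + b*j (q(j, b) = -4 + j*b = -4 + b*j)
l = -4 (l = (-3 + (-4 - (6 - 1*5))) + 4 = (-3 + (-4 - (6 - 5))) + 4 = (-3 + (-4 - 1*1)) + 4 = (-3 + (-4 - 1)) + 4 = (-3 - 5) + 4 = -8 + 4 = -4)
Z(h) = 0
-Z(l) = -1*0 = 0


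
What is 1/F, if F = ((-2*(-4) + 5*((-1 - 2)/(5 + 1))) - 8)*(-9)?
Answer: 2/45 ≈ 0.044444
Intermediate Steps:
F = 45/2 (F = ((8 + 5*(-3/6)) - 8)*(-9) = ((8 + 5*(-3*⅙)) - 8)*(-9) = ((8 + 5*(-½)) - 8)*(-9) = ((8 - 5/2) - 8)*(-9) = (11/2 - 8)*(-9) = -5/2*(-9) = 45/2 ≈ 22.500)
1/F = 1/(45/2) = 2/45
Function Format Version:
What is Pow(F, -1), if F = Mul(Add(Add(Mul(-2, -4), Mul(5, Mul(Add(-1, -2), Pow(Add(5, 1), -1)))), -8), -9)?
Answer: Rational(2, 45) ≈ 0.044444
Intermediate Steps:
F = Rational(45, 2) (F = Mul(Add(Add(8, Mul(5, Mul(-3, Pow(6, -1)))), -8), -9) = Mul(Add(Add(8, Mul(5, Mul(-3, Rational(1, 6)))), -8), -9) = Mul(Add(Add(8, Mul(5, Rational(-1, 2))), -8), -9) = Mul(Add(Add(8, Rational(-5, 2)), -8), -9) = Mul(Add(Rational(11, 2), -8), -9) = Mul(Rational(-5, 2), -9) = Rational(45, 2) ≈ 22.500)
Pow(F, -1) = Pow(Rational(45, 2), -1) = Rational(2, 45)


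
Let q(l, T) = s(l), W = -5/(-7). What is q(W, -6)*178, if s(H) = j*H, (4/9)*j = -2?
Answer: -4005/7 ≈ -572.14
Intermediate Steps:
j = -9/2 (j = (9/4)*(-2) = -9/2 ≈ -4.5000)
W = 5/7 (W = -5*(-⅐) = 5/7 ≈ 0.71429)
s(H) = -9*H/2
q(l, T) = -9*l/2
q(W, -6)*178 = -9/2*5/7*178 = -45/14*178 = -4005/7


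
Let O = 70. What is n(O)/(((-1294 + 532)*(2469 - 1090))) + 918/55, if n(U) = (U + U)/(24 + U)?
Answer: 3238409047/194022345 ≈ 16.691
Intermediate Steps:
n(U) = 2*U/(24 + U) (n(U) = (2*U)/(24 + U) = 2*U/(24 + U))
n(O)/(((-1294 + 532)*(2469 - 1090))) + 918/55 = (2*70/(24 + 70))/(((-1294 + 532)*(2469 - 1090))) + 918/55 = (2*70/94)/((-762*1379)) + 918*(1/55) = (2*70*(1/94))/(-1050798) + 918/55 = (70/47)*(-1/1050798) + 918/55 = -5/3527679 + 918/55 = 3238409047/194022345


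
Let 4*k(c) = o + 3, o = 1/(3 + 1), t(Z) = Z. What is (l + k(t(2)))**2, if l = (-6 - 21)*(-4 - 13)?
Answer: 54125449/256 ≈ 2.1143e+5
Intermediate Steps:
o = 1/4 ≈ 0.25000
l = 459 (l = -27*(-17) = 459)
k(c) = 13/16 (k(c) = (1/4 + 3)/4 = (1/4)*(13/4) = 13/16)
(l + k(t(2)))**2 = (459 + 13/16)**2 = (7357/16)**2 = 54125449/256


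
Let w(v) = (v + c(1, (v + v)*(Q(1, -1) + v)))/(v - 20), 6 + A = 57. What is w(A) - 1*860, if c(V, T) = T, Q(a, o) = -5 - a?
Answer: -22019/31 ≈ -710.29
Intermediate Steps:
A = 51 (A = -6 + 57 = 51)
w(v) = (v + 2*v*(-6 + v))/(-20 + v) (w(v) = (v + (v + v)*((-5 - 1*1) + v))/(v - 20) = (v + (2*v)*((-5 - 1) + v))/(-20 + v) = (v + (2*v)*(-6 + v))/(-20 + v) = (v + 2*v*(-6 + v))/(-20 + v))
w(A) - 1*860 = 51*(-11 + 2*51)/(-20 + 51) - 1*860 = 51*(-11 + 102)/31 - 860 = 51*(1/31)*91 - 860 = 4641/31 - 860 = -22019/31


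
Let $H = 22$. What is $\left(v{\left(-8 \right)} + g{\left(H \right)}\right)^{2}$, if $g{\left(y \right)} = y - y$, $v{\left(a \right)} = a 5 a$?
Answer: $102400$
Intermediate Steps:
$v{\left(a \right)} = 5 a^{2}$ ($v{\left(a \right)} = 5 a a = 5 a^{2}$)
$g{\left(y \right)} = 0$
$\left(v{\left(-8 \right)} + g{\left(H \right)}\right)^{2} = \left(5 \left(-8\right)^{2} + 0\right)^{2} = \left(5 \cdot 64 + 0\right)^{2} = \left(320 + 0\right)^{2} = 320^{2} = 102400$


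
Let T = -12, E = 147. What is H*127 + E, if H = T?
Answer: -1377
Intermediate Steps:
H = -12
H*127 + E = -12*127 + 147 = -1524 + 147 = -1377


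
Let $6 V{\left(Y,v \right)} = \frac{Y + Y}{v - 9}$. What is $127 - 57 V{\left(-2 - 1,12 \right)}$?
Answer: $146$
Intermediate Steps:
$V{\left(Y,v \right)} = \frac{Y}{3 \left(-9 + v\right)}$ ($V{\left(Y,v \right)} = \frac{\left(Y + Y\right) \frac{1}{v - 9}}{6} = \frac{2 Y \frac{1}{-9 + v}}{6} = \frac{Y}{3 \left(-9 + v\right)}$)
$127 - 57 V{\left(-2 - 1,12 \right)} = 127 - 57 \frac{-2 - 1}{3 \left(-9 + 12\right)} = 127 - 57 \cdot \frac{1}{3} \left(-3\right) \frac{1}{3} = 127 - -19 = 127 + 19 = 146$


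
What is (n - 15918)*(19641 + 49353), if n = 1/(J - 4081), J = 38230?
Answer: -12501339795438/11383 ≈ -1.0982e+9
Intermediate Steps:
n = 1/34149 (n = 1/(38230 - 4081) = 1/34149 ≈ 2.9283e-5)
(n - 15918)*(19641 + 49353) = (1/34149 - 15918)*(19641 + 49353) = -543583781/34149*68994 = -12501339795438/11383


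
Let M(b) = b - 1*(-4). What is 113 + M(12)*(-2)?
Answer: 81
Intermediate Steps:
M(b) = 4 + b (M(b) = b + 4 = 4 + b)
113 + M(12)*(-2) = 113 + (4 + 12)*(-2) = 113 + 16*(-2) = 113 - 32 = 81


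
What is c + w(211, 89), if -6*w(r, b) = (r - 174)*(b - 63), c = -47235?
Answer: -142186/3 ≈ -47395.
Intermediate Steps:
w(r, b) = -(-174 + r)*(-63 + b)/6 (w(r, b) = -(r - 174)*(b - 63)/6 = -(-174 + r)*(-63 + b)/6)
c + w(211, 89) = -47235 + (-1827 + 29*89 + (21/2)*211 - ⅙*89*211) = -47235 + (-1827 + 2581 + 4431/2 - 18779/6) = -47235 - 481/3 = -142186/3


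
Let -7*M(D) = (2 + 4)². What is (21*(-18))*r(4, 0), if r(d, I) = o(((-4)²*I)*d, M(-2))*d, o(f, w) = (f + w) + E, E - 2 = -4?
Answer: 10800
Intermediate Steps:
E = -2 (E = 2 - 4 = -2)
M(D) = -36/7 (M(D) = -(2 + 4)²/7 = -⅐*6² = -⅐*36 = -36/7)
o(f, w) = -2 + f + w (o(f, w) = (f + w) - 2 = -2 + f + w)
r(d, I) = d*(-50/7 + 16*I*d) (r(d, I) = (-2 + ((-4)²*I)*d - 36/7)*d = (-2 + (16*I)*d - 36/7)*d = (-2 + 16*I*d - 36/7)*d = (-50/7 + 16*I*d)*d = d*(-50/7 + 16*I*d))
(21*(-18))*r(4, 0) = (21*(-18))*((2/7)*4*(-25 + 56*0*4)) = -108*4*(-25 + 0) = -108*4*(-25) = -378*(-200/7) = 10800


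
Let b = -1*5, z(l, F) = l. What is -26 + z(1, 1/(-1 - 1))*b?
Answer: -31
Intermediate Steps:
b = -5
-26 + z(1, 1/(-1 - 1))*b = -26 + 1*(-5) = -26 - 5 = -31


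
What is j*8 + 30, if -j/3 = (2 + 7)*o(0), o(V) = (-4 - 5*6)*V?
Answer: 30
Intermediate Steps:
o(V) = -34*V (o(V) = (-4 - 30)*V = -34*V)
j = 0 (j = -3*(2 + 7)*(-34*0) = -27*0 = -3*0 = 0)
j*8 + 30 = 0*8 + 30 = 0 + 30 = 30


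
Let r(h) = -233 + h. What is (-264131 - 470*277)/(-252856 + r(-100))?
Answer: 394321/253189 ≈ 1.5574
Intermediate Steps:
(-264131 - 470*277)/(-252856 + r(-100)) = (-264131 - 470*277)/(-252856 + (-233 - 100)) = (-264131 - 130190)/(-252856 - 333) = -394321/(-253189) = -394321*(-1/253189) = 394321/253189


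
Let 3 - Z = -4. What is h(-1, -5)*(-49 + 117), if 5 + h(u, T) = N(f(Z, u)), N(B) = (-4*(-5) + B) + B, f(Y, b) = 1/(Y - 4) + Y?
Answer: 6052/3 ≈ 2017.3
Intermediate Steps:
Z = 7 (Z = 3 - 1*(-4) = 3 + 4 = 7)
f(Y, b) = Y + 1/(-4 + Y) (f(Y, b) = 1/(-4 + Y) + Y = Y + 1/(-4 + Y))
N(B) = 20 + 2*B (N(B) = (20 + B) + B = 20 + 2*B)
h(u, T) = 89/3 (h(u, T) = -5 + (20 + 2*((1 + 7² - 4*7)/(-4 + 7))) = -5 + (20 + 2*((1 + 49 - 28)/3)) = -5 + (20 + 2*((⅓)*22)) = -5 + (20 + 2*(22/3)) = -5 + (20 + 44/3) = -5 + 104/3 = 89/3)
h(-1, -5)*(-49 + 117) = 89*(-49 + 117)/3 = (89/3)*68 = 6052/3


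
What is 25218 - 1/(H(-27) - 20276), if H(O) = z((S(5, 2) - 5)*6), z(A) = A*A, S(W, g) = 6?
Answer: 510412321/20240 ≈ 25218.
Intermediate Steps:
z(A) = A²
H(O) = 36 (H(O) = ((6 - 5)*6)² = (1*6)² = 6² = 36)
25218 - 1/(H(-27) - 20276) = 25218 - 1/(36 - 20276) = 25218 - 1/(-20240) = 25218 - 1*(-1/20240) = 25218 + 1/20240 = 510412321/20240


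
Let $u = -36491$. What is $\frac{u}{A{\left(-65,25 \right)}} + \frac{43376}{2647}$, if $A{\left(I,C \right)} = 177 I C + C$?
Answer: $\frac{12571529277}{761277200} \approx 16.514$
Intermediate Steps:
$A{\left(I,C \right)} = C + 177 C I$ ($A{\left(I,C \right)} = 177 C I + C = C + 177 C I$)
$\frac{u}{A{\left(-65,25 \right)}} + \frac{43376}{2647} = - \frac{36491}{25 \left(1 + 177 \left(-65\right)\right)} + \frac{43376}{2647} = - \frac{36491}{25 \left(1 - 11505\right)} + 43376 \cdot \frac{1}{2647} = - \frac{36491}{25 \left(-11504\right)} + \frac{43376}{2647} = - \frac{36491}{-287600} + \frac{43376}{2647} = \left(-36491\right) \left(- \frac{1}{287600}\right) + \frac{43376}{2647} = \frac{36491}{287600} + \frac{43376}{2647} = \frac{12571529277}{761277200}$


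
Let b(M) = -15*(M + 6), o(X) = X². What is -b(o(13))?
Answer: 2625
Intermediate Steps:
b(M) = -90 - 15*M (b(M) = -15*(6 + M) = -90 - 15*M)
-b(o(13)) = -(-90 - 15*13²) = -(-90 - 15*169) = -(-90 - 2535) = -1*(-2625) = 2625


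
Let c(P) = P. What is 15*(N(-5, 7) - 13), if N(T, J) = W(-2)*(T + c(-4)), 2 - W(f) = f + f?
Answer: -1005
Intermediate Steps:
W(f) = 2 - 2*f (W(f) = 2 - (f + f) = 2 - 2*f)
N(T, J) = -24 + 6*T (N(T, J) = (2 - 2*(-2))*(T - 4) = (2 + 4)*(-4 + T) = 6*(-4 + T) = -24 + 6*T)
15*(N(-5, 7) - 13) = 15*((-24 + 6*(-5)) - 13) = 15*((-24 - 30) - 13) = 15*(-54 - 13) = 15*(-67) = -1005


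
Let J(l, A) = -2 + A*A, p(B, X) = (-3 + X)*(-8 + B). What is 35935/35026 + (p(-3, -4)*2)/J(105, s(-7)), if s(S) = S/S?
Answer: -5358069/35026 ≈ -152.97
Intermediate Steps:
p(B, X) = (-8 + B)*(-3 + X)
s(S) = 1
J(l, A) = -2 + A**2
35935/35026 + (p(-3, -4)*2)/J(105, s(-7)) = 35935/35026 + ((24 - 8*(-4) - 3*(-3) - 3*(-4))*2)/(-2 + 1**2) = 35935*(1/35026) + ((24 + 32 + 9 + 12)*2)/(-2 + 1) = 35935/35026 + (77*2)/(-1) = 35935/35026 + 154*(-1) = 35935/35026 - 154 = -5358069/35026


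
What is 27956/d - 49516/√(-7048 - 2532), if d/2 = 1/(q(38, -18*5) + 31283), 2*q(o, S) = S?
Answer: 436644764 + 24758*I*√2395/2395 ≈ 4.3664e+8 + 505.9*I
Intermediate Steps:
q(o, S) = S/2
d = 1/15619 (d = 2/((-18*5)/2 + 31283) = 2/((½)*(-90) + 31283) = 2/(-45 + 31283) = 2/31238 = 2*(1/31238) = 1/15619 ≈ 6.4025e-5)
27956/d - 49516/√(-7048 - 2532) = 27956/(1/15619) - 49516/√(-7048 - 2532) = 27956*15619 - 49516*(-I*√2395/4790) = 436644764 - 49516*(-I*√2395/4790) = 436644764 - (-24758)*I*√2395/2395 = 436644764 + 24758*I*√2395/2395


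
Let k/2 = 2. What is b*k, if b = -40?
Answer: -160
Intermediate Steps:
k = 4 (k = 2*2 = 4)
b*k = -40*4 = -160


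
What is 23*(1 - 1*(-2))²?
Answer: 207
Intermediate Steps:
23*(1 - 1*(-2))² = 23*(1 + 2)² = 23*3² = 23*9 = 207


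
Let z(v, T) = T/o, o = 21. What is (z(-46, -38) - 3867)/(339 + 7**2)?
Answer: -81245/8148 ≈ -9.9712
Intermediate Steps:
z(v, T) = T/21
(z(-46, -38) - 3867)/(339 + 7**2) = ((1/21)*(-38) - 3867)/(339 + 7**2) = (-38/21 - 3867)/(339 + 49) = -81245/21/388 = -81245/21*1/388 = -81245/8148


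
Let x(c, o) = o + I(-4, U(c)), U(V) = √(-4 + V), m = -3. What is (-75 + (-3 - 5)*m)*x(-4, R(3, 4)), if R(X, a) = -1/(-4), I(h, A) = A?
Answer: -51/4 - 102*I*√2 ≈ -12.75 - 144.25*I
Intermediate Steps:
R(X, a) = ¼ (R(X, a) = -1*(-¼) = ¼)
x(c, o) = o + √(-4 + c)
(-75 + (-3 - 5)*m)*x(-4, R(3, 4)) = (-75 + (-3 - 5)*(-3))*(¼ + √(-4 - 4)) = (-75 - 8*(-3))*(¼ + √(-8)) = (-75 + 24)*(¼ + 2*I*√2) = -51*(¼ + 2*I*√2) = -51/4 - 102*I*√2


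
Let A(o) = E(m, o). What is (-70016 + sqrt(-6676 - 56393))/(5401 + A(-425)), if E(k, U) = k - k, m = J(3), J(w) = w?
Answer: -70016/5401 + I*sqrt(63069)/5401 ≈ -12.964 + 0.046498*I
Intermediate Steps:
m = 3
E(k, U) = 0
A(o) = 0
(-70016 + sqrt(-6676 - 56393))/(5401 + A(-425)) = (-70016 + sqrt(-6676 - 56393))/(5401 + 0) = (-70016 + sqrt(-63069))/5401 = (-70016 + I*sqrt(63069))*(1/5401) = -70016/5401 + I*sqrt(63069)/5401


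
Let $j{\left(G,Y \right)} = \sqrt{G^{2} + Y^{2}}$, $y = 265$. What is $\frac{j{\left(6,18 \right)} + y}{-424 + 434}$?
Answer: $\frac{53}{2} + \frac{3 \sqrt{10}}{5} \approx 28.397$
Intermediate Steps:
$\frac{j{\left(6,18 \right)} + y}{-424 + 434} = \frac{\sqrt{6^{2} + 18^{2}} + 265}{-424 + 434} = \frac{\sqrt{36 + 324} + 265}{10} = \left(\sqrt{360} + 265\right) \frac{1}{10} = \left(6 \sqrt{10} + 265\right) \frac{1}{10} = \left(265 + 6 \sqrt{10}\right) \frac{1}{10} = \frac{53}{2} + \frac{3 \sqrt{10}}{5}$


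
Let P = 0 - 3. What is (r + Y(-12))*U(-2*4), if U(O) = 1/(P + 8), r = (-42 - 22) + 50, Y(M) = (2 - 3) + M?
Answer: -27/5 ≈ -5.4000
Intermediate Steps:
P = -3
Y(M) = -1 + M
r = -14 (r = -64 + 50 = -14)
U(O) = ⅕ (U(O) = 1/(-3 + 8) = 1/5 = ⅕)
(r + Y(-12))*U(-2*4) = (-14 + (-1 - 12))*(⅕) = (-14 - 13)*(⅕) = -27*⅕ = -27/5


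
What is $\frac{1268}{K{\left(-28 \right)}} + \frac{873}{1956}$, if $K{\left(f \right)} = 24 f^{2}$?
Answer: $\frac{393887}{766752} \approx 0.51371$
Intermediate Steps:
$\frac{1268}{K{\left(-28 \right)}} + \frac{873}{1956} = \frac{1268}{24 \left(-28\right)^{2}} + \frac{873}{1956} = \frac{1268}{24 \cdot 784} + 873 \cdot \frac{1}{1956} = \frac{1268}{18816} + \frac{291}{652} = 1268 \cdot \frac{1}{18816} + \frac{291}{652} = \frac{317}{4704} + \frac{291}{652} = \frac{393887}{766752}$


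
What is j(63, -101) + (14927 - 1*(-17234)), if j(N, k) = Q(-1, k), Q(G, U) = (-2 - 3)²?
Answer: 32186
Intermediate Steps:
Q(G, U) = 25 (Q(G, U) = (-5)² = 25)
j(N, k) = 25
j(63, -101) + (14927 - 1*(-17234)) = 25 + (14927 - 1*(-17234)) = 25 + (14927 + 17234) = 25 + 32161 = 32186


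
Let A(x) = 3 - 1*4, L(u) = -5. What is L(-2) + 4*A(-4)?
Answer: -9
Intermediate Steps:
A(x) = -1 (A(x) = 3 - 4 = -1)
L(-2) + 4*A(-4) = -5 + 4*(-1) = -5 - 4 = -9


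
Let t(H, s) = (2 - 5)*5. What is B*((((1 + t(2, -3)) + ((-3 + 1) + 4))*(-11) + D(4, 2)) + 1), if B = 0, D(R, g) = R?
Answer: 0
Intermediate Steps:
t(H, s) = -15 (t(H, s) = -3*5 = -15)
B*((((1 + t(2, -3)) + ((-3 + 1) + 4))*(-11) + D(4, 2)) + 1) = 0*((((1 - 15) + ((-3 + 1) + 4))*(-11) + 4) + 1) = 0*(((-14 + (-2 + 4))*(-11) + 4) + 1) = 0*(((-14 + 2)*(-11) + 4) + 1) = 0*((-12*(-11) + 4) + 1) = 0*((132 + 4) + 1) = 0*(136 + 1) = 0*137 = 0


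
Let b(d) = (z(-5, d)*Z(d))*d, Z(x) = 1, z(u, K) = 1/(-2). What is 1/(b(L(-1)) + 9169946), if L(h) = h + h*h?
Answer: 1/9169946 ≈ 1.0905e-7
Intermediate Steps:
z(u, K) = -1/2
L(h) = h + h**2
b(d) = -d/2 (b(d) = (-1/2*1)*d = -d/2)
1/(b(L(-1)) + 9169946) = 1/(-(-1)*(1 - 1)/2 + 9169946) = 1/(-(-1)*0/2 + 9169946) = 1/(-1/2*0 + 9169946) = 1/(0 + 9169946) = 1/9169946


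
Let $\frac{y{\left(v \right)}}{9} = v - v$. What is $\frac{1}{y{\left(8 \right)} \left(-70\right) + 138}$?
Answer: $\frac{1}{138} \approx 0.0072464$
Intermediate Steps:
$y{\left(v \right)} = 0$ ($y{\left(v \right)} = 9 \left(v - v\right) = 9 \cdot 0 = 0$)
$\frac{1}{y{\left(8 \right)} \left(-70\right) + 138} = \frac{1}{0 \left(-70\right) + 138} = \frac{1}{0 + 138} = \frac{1}{138}$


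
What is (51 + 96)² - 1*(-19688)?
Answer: 41297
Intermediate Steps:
(51 + 96)² - 1*(-19688) = 147² + 19688 = 21609 + 19688 = 41297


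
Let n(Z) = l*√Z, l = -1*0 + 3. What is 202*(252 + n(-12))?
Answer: 50904 + 1212*I*√3 ≈ 50904.0 + 2099.2*I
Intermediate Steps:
l = 3 (l = 0 + 3 = 3)
n(Z) = 3*√Z
202*(252 + n(-12)) = 202*(252 + 3*√(-12)) = 202*(252 + 3*(2*I*√3)) = 202*(252 + 6*I*√3) = 50904 + 1212*I*√3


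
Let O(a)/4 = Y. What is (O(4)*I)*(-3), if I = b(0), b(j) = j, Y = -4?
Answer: 0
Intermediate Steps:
I = 0
O(a) = -16 (O(a) = 4*(-4) = -16)
(O(4)*I)*(-3) = -16*0*(-3) = 0*(-3) = 0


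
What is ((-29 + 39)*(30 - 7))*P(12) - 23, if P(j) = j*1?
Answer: 2737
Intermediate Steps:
P(j) = j
((-29 + 39)*(30 - 7))*P(12) - 23 = ((-29 + 39)*(30 - 7))*12 - 23 = (10*23)*12 - 23 = 230*12 - 23 = 2760 - 23 = 2737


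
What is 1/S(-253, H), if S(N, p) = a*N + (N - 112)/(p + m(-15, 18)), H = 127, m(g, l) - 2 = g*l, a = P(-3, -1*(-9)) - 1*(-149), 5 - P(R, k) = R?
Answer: -141/5600296 ≈ -2.5177e-5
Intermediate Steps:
P(R, k) = 5 - R
a = 157 (a = (5 - 1*(-3)) - 1*(-149) = (5 + 3) + 149 = 8 + 149 = 157)
m(g, l) = 2 + g*l
S(N, p) = 157*N + (-112 + N)/(-268 + p) (S(N, p) = 157*N + (N - 112)/(p + (2 - 15*18)) = 157*N + (-112 + N)/(p + (2 - 270)) = 157*N + (-112 + N)/(p - 268) = 157*N + (-112 + N)/(-268 + p))
1/S(-253, H) = 1/((-112 - 42075*(-253) + 157*(-253)*127)/(-268 + 127)) = 1/((-112 + 10644975 - 5044567)/(-141)) = 1/(-1/141*5600296) = 1/(-5600296/141) = -141/5600296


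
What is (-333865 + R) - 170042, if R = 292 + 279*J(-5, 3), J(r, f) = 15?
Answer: -499430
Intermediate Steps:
R = 4477 (R = 292 + 279*15 = 292 + 4185 = 4477)
(-333865 + R) - 170042 = (-333865 + 4477) - 170042 = -329388 - 170042 = -499430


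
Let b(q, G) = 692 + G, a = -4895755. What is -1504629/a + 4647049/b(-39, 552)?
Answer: 22752685135471/6090319220 ≈ 3735.9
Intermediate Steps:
-1504629/a + 4647049/b(-39, 552) = -1504629/(-4895755) + 4647049/(692 + 552) = -1504629*(-1/4895755) + 4647049/1244 = 1504629/4895755 + 4647049*(1/1244) = 1504629/4895755 + 4647049/1244 = 22752685135471/6090319220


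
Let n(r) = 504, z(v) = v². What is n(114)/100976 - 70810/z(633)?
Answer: -868520413/5057496558 ≈ -0.17173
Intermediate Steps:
n(114)/100976 - 70810/z(633) = 504/100976 - 70810/(633²) = 504*(1/100976) - 70810/400689 = 63/12622 - 70810*1/400689 = 63/12622 - 70810/400689 = -868520413/5057496558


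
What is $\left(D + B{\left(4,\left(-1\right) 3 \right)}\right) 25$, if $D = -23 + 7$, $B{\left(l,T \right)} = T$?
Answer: $-475$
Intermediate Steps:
$D = -16$
$\left(D + B{\left(4,\left(-1\right) 3 \right)}\right) 25 = \left(-16 - 3\right) 25 = \left(-19\right) 25 = -475$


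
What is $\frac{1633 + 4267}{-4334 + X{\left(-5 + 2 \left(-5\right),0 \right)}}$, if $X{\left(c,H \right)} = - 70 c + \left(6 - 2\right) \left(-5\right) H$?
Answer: $- \frac{1475}{821} \approx -1.7966$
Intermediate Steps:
$X{\left(c,H \right)} = - 70 c - 20 H$ ($X{\left(c,H \right)} = - 70 c + 4 \left(-5\right) H = - 70 c - 20 H$)
$\frac{1633 + 4267}{-4334 + X{\left(-5 + 2 \left(-5\right),0 \right)}} = \frac{1633 + 4267}{-4334 - 70 \left(-5 + 2 \left(-5\right)\right)} = \frac{5900}{-4334 + \left(- 70 \left(-5 - 10\right) + 0\right)} = \frac{5900}{-4334 + \left(\left(-70\right) \left(-15\right) + 0\right)} = \frac{5900}{-4334 + \left(1050 + 0\right)} = \frac{5900}{-4334 + 1050} = \frac{5900}{-3284} = 5900 \left(- \frac{1}{3284}\right) = - \frac{1475}{821}$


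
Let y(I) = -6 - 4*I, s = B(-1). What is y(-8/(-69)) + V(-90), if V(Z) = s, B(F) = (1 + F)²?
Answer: -446/69 ≈ -6.4638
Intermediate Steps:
s = 0 (s = (1 - 1)² = 0² = 0)
V(Z) = 0
y(-8/(-69)) + V(-90) = (-6 - (-32)/(-69)) + 0 = (-6 - (-32)*(-1)/69) + 0 = (-6 - 4*8/69) + 0 = (-6 - 32/69) + 0 = -446/69 + 0 = -446/69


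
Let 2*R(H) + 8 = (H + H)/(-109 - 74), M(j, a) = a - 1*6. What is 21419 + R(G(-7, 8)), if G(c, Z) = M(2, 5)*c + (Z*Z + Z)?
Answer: 3918866/183 ≈ 21415.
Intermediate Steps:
M(j, a) = -6 + a (M(j, a) = a - 6 = -6 + a)
G(c, Z) = Z + Z² - c (G(c, Z) = (-6 + 5)*c + (Z*Z + Z) = -c + (Z² + Z) = -c + (Z + Z²) = Z + Z² - c)
R(H) = -4 - H/183 (R(H) = -4 + ((H + H)/(-109 - 74))/2 = -4 + ((2*H)/(-183))/2 = -4 + ((2*H)*(-1/183))/2 = -4 + (-2*H/183)/2 = -4 - H/183)
21419 + R(G(-7, 8)) = 21419 + (-4 - (8 + 8² - 1*(-7))/183) = 21419 + (-4 - (8 + 64 + 7)/183) = 21419 + (-4 - 1/183*79) = 21419 + (-4 - 79/183) = 21419 - 811/183 = 3918866/183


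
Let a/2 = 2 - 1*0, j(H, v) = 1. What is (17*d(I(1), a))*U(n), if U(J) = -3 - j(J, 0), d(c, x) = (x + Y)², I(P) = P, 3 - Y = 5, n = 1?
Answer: -272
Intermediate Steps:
Y = -2 (Y = 3 - 1*5 = 3 - 5 = -2)
a = 4 (a = 2*(2 - 1*0) = 2*(2 + 0) = 2*2 = 4)
d(c, x) = (-2 + x)² (d(c, x) = (x - 2)² = (-2 + x)²)
U(J) = -4 (U(J) = -3 - 1*1 = -3 - 1 = -4)
(17*d(I(1), a))*U(n) = (17*(-2 + 4)²)*(-4) = (17*2²)*(-4) = (17*4)*(-4) = 68*(-4) = -272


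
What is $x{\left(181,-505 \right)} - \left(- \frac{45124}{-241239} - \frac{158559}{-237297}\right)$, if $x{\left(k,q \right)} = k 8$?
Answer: $\frac{27614074312985}{19081763661} \approx 1447.1$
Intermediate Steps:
$x{\left(k,q \right)} = 8 k$
$x{\left(181,-505 \right)} - \left(- \frac{45124}{-241239} - \frac{158559}{-237297}\right) = 8 \cdot 181 - \left(- \frac{45124}{-241239} - \frac{158559}{-237297}\right) = 1448 - \left(\left(-45124\right) \left(- \frac{1}{241239}\right) - - \frac{52853}{79099}\right) = 1448 - \left(\frac{45124}{241239} + \frac{52853}{79099}\right) = 1448 - \frac{16319468143}{19081763661} = \frac{27614074312985}{19081763661}$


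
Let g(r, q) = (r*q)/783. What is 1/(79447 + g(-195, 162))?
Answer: 29/2302793 ≈ 1.2593e-5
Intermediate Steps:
g(r, q) = q*r/783 (g(r, q) = (q*r)*(1/783) = q*r/783)
1/(79447 + g(-195, 162)) = 1/(79447 + (1/783)*162*(-195)) = 1/(79447 - 1170/29) = 1/(2302793/29) = 29/2302793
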